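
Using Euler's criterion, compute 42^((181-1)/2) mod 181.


p = 181 is prime and the exponent is (p-1)/2 = 90, so by Euler's criterion 42^90 = (42/181) = +1 or -1 mod 181.
Compute by square-and-multiply:
  90 = 64 + 16 + 8 + 2 (binary 1011010)
  Repeated squaring mod 181: 42^1 = 42, 42^2 = 135, 42^4 = 125, 42^8 = 59, 42^16 = 42, 42^32 = 135, 42^64 = 125
  42^90 = 42^64 * 42^16 * 42^8 * 42^2 = 125 * 42 * 59 * 135 mod 181
    125 * 42 = 5250 = 1 mod 181
    1 * 59 = 59 = 59 mod 181
    59 * 135 = 7965 = 1 mod 181
  42^90 = 1 mod 181
Result 1: 42 is a quadratic residue mod 181.
42^90 mod 181 = 1

1


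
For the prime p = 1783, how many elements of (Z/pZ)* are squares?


For prime p, the number of non-zero quadratic residues is (p-1)/2.
= (1783-1)/2
= 891

891


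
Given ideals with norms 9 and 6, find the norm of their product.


N(IJ) = N(I) * N(J)
= 9 * 6
= 54

54


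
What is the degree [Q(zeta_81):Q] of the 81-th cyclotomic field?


The degree equals Euler's totient phi(81).
81 = 3^4
phi(81) = 54

54


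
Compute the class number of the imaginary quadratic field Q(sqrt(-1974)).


K = Q(sqrt(-1974)). d mod 4 = 2, so D = disc(K) = 4d = -7896
h(K) equals the number of primitive reduced positive-definite forms (a, b, c) = a*x^2 + b*x*y + c*y^2 with b^2 - 4ac = D,
where reduced means |b| <= a <= c, with b >= 0 whenever |b| = a or a = c, and primitive means gcd(a, b, c) = 1.
Reduced forces 3a^2 <= |D| = 7896, so 1 <= a <= 51; b must have the parity of D, and c = (b^2 - D)/(4a) must be an integer >= a.
Enumerate a = 1..51, b in [-a, a]:
  a=1: (1, 0, 1974)  [1]
  a=2: (2, 0, 987)  [1]
  a=3: (3, 0, 658)  [1]
  a=4: none
  a=5: (5, -2, 395), (5, 2, 395)  [2]
  a=6: (6, 0, 329)  [1]
  a=7: (7, 0, 282)  [1]
  a=8..9: none
  a=10: (10, -8, 199), (10, 8, 199)  [2]
  a=11..13: none
  a=14: (14, 0, 141)  [1]
  a=15: (15, -12, 134), (15, 12, 134)  [2]
  a=16: none
  a=17: (17, -14, 119), (17, 14, 119)  [2]
  a=18..20: none
  a=21: (21, 0, 94)  [1]
  a=22: none
  a=23: (23, -4, 86), (23, 4, 86)  [2]
  a=24: none
  a=25: (25, -2, 79), (25, 2, 79)  [2]
  a=26..29: none
  a=30: (30, -12, 67), (30, 12, 67)  [2]
  a=31: (31, -28, 70), (31, 28, 70)  [2]
  a=32..33: none
  a=34: (34, -20, 61), (34, 20, 61)  [2]
  a=35: (35, -28, 62), (35, 28, 62)  [2]
  a=36..41: none
  a=42: (42, 0, 47)  [1]
  a=43: (43, -4, 46), (43, 4, 46)  [2]
  a=44..49: none
  a=50: (50, -48, 51), (50, 48, 51)  [2]
  a=51: none
Total reduced forms: 1 + 1 + 1 + 2 + 1 + 1 + 2 + 1 + 2 + 2 + 1 + 2 + 2 + 2 + 2 + 2 + 2 + 1 + 2 + 2 = 32
h = 32

32


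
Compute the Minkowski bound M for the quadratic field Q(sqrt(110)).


d = 110, d mod 4 = 2, so disc(K) = 4d = 440; |disc(K)| = 440
Real quadratic field, so n = 2, s = r2 = 0, r1 = 2
M = (n!/n^n) * (4/pi)^s * sqrt(|disc(K)|) = (2!/2^2) * (4/pi)^0 * sqrt(440)
= 0.5 * 1.000000 * 20.976177
= 10.4881

10.4881


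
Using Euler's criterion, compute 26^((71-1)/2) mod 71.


p = 71 is prime and the exponent is (p-1)/2 = 35, so by Euler's criterion 26^35 = (26/71) = +1 or -1 mod 71.
Compute by square-and-multiply:
  35 = 32 + 2 + 1 (binary 100011)
  Repeated squaring mod 71: 26^1 = 26, 26^2 = 37, 26^4 = 20, 26^8 = 45, 26^16 = 37, 26^32 = 20
  26^35 = 26^32 * 26^2 * 26^1 = 20 * 37 * 26 mod 71
    20 * 37 = 740 = 30 mod 71
    30 * 26 = 780 = 70 mod 71
  26^35 = 70 mod 71
Result 70 = p - 1 = -1 mod 71: 26 is a quadratic non-residue mod 71. As a residue in [0, p-1] the value is 70.
26^35 mod 71 = 70

70


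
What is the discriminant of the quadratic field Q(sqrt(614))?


For K = Q(sqrt(d)) with d squarefree: disc(K) = d if d = 1 mod 4, and disc(K) = 4d if d = 2 or 3 mod 4.
Here d = 614, and d mod 4 = 2.
d = 2 mod 4, not 1 (O_K = Z[sqrt(d)]), so disc(K) = 4d = 4 * (614) = 2456

2456


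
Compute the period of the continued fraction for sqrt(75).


Run the CF algorithm for sqrt(75).
a_0 = floor(sqrt(75)) = 8; set m_0=0, q_0=1.
Recurrence: m' = q*a - m,  q' = (d - m'^2)/q,  a' = floor((a_0 + m')/q').
  step 1: m=8, q=11, a=1
  step 2: m=3, q=6, a=1
  step 3: m=3, q=11, a=1
  step 4: m=8, q=1, a=16
a_4 = 2*a_0 = 16, so the period closes here.
sqrt(75) = [8; 1, 1, 1, 16]
Period length = 4

4


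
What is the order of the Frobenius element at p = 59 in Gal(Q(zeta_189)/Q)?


The Frobenius at p in Gal(Q(zeta_n)/Q) = (Z/nZ)* is the class of p, so its order is ord_189(59), the smallest k >= 1 with 59^k = 1 mod 189.
n = 189 = 3^3 * 7, phi(189) = 108; the order divides phi(n).
Divisors of 108: 1, 2, 3, 4, 6, 9, 12, 18, 27, 36, 54, 108
Repeated squaring mod 189: 59^1 = 59, 59^2 = 79, 59^4 = 4, 59^8 = 16, 59^16 = 67, 59^32 = 142, 59^64 = 130
Test divisors in increasing order:
  k=1: 59^1 = 59 mod 189
  k=2: 59^2 = 79 mod 189
  k=3: 59^3 = 79 * 59 = 125 mod 189
  k=4: 59^4 = 4 mod 189
  k=6: 59^6 = 4 * 79 = 127 mod 189
  k=9: 59^9 = 16 * 59 = 188 mod 189
  k=12: 59^12 = 16 * 4 = 64 mod 189
  k=18: 59^18 = 67 * 79 = 1 mod 189  <- first divisor giving 1
Order = 18

18


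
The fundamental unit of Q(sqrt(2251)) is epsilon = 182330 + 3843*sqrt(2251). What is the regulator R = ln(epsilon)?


epsilon = 182330 + 3843*sqrt(2251)
= 364660.0000
R = ln(364660.0000)
= 12.8067

12.8067


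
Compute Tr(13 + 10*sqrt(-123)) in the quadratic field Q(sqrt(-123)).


Tr(a + b*sqrt(d)) = (a + b*sqrt(d)) + (a - b*sqrt(d)) = 2a
= 2 * (13)
= 26

26


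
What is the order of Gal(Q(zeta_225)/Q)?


|Gal(Q(zeta_225)/Q)| = phi(225)
= 120

120


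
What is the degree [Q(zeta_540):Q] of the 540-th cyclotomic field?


The degree equals Euler's totient phi(540).
540 = 2^2 * 3^3 * 5
phi(540) = 144

144


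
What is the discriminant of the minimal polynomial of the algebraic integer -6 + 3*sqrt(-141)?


The element -6 + 3*sqrt(-141) has minimal polynomial:
x^2 + 12*x + 1305
Discriminant = (12)^2 - 4*(1305)
= 144 - 5220
= -5076

-5076


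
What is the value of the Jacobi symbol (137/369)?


Compute (137/369) via quadratic reciprocity:
  reciprocity: (137/369) -> +(369/137)
  reduce: (95/137)
  reciprocity: (95/137) -> +(137/95)
  reduce: (42/95)
  pull out 2: (2/95) = +1  (since 95 mod 8 = 7)
  reciprocity: (21/95) -> +(95/21)
  reduce: (11/21)
  reciprocity: (11/21) -> +(21/11)
  reduce: (10/11)
  pull out 2: (2/11) = -1  (since 11 mod 8 = 3)
  reciprocity: (5/11) -> +(11/5)
  reduce: (1/5)
  (1/5) = 1
Product of signs = -1

-1


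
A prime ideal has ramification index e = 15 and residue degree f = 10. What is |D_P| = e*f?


|D_P| = e * f
= 15 * 10
= 150

150


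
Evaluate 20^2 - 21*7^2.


x^2 - d*y^2
= 20^2 - 21*7^2
= 400 - 1029
= -629

-629


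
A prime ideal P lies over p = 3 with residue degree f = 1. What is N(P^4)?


N(P^a) = p^(a*f)
= 3^(4*1)
= 3^4
= 81

81


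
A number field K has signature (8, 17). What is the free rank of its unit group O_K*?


By Dirichlet's unit theorem:
rank = r1 + r2 - 1
= 8 + 17 - 1
= 24

24


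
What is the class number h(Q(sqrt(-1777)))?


K = Q(sqrt(-1777)). d mod 4 = 3, so D = disc(K) = 4d = -7108
h(K) equals the number of primitive reduced positive-definite forms (a, b, c) = a*x^2 + b*x*y + c*y^2 with b^2 - 4ac = D,
where reduced means |b| <= a <= c, with b >= 0 whenever |b| = a or a = c, and primitive means gcd(a, b, c) = 1.
Reduced forces 3a^2 <= |D| = 7108, so 1 <= a <= 48; b must have the parity of D, and c = (b^2 - D)/(4a) must be an integer >= a.
Enumerate a = 1..48, b in [-a, a]:
  a=1: (1, 0, 1777)  [1]
  a=2: (2, 2, 889)  [1]
  a=3..6: none
  a=7: (7, -2, 254), (7, 2, 254)  [2]
  a=8..10: none
  a=11: (11, -8, 163), (11, 8, 163)  [2]
  a=12: none
  a=13: (13, -4, 137), (13, 4, 137)  [2]
  a=14: (14, -2, 127), (14, 2, 127)  [2]
  a=15..16: none
  a=17: (17, -10, 106), (17, 10, 106)  [2]
  a=18: none
  a=19: (19, -6, 94), (19, 6, 94)  [2]
  a=20..21: none
  a=22: (22, -14, 83), (22, 14, 83)  [2]
  a=23..25: none
  a=26: (26, -22, 73), (26, 22, 73)  [2]
  a=27..33: none
  a=34: (34, -10, 53), (34, 10, 53)  [2]
  a=35..36: none
  a=37: (37, -12, 49), (37, 12, 49)  [2]
  a=38: (38, -6, 47), (38, 6, 47)  [2]
  a=39..48: none
Total reduced forms: 1 + 1 + 2 + 2 + 2 + 2 + 2 + 2 + 2 + 2 + 2 + 2 + 2 = 24
h = 24

24


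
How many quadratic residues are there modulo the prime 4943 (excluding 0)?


For prime p, the number of non-zero quadratic residues is (p-1)/2.
= (4943-1)/2
= 2471

2471


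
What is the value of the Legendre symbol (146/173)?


p = 173 is prime, so compute (146/173) with the reciprocity algorithm (Jacobi-symbol steps: pull out 2s via (2/n), flip via reciprocity, reduce):
  pull out 2: (2/173) = -1  (since 173 mod 8 = 5)
  reciprocity: (73/173) -> +(173/73)
  reduce: (27/73)
  reciprocity: (27/73) -> +(73/27)
  reduce: (19/27)
  reciprocity: (19/27) -> -(27/19)
  reduce: (8/19)
  pull out 2: (2/19) = -1  (since 19 mod 8 = 3)
  pull out 2: (2/19) = -1  (since 19 mod 8 = 3)
  pull out 2: (2/19) = -1  (since 19 mod 8 = 3)
  (1/19) = 1
Product of signs = -1
(146/173) = -1

-1


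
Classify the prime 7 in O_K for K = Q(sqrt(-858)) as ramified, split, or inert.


K = Q(sqrt(-858)). Since d mod 4 = 2, disc(K) = -3432.
Check p | disc: -3432 mod 7 = 5.
p does not divide disc. Compute Legendre symbol (d/p):
3^((7-1)/2) mod 7 = -1
(d/p) = -1, so p is inert: (p) stays prime with e=1, f=2, g=1.
Therefore p is inert.

inert


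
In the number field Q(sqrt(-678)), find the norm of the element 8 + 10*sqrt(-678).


N(a + b*sqrt(d)) = a^2 - d*b^2
= (8)^2 - (-678)*(10)^2
= 64 + 67800
= 67864

67864


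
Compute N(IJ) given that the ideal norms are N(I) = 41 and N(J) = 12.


N(IJ) = N(I) * N(J)
= 41 * 12
= 492

492


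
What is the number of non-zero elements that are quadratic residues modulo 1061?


For prime p, the number of non-zero quadratic residues is (p-1)/2.
= (1061-1)/2
= 530

530


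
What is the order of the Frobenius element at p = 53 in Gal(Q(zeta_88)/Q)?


The Frobenius at p in Gal(Q(zeta_n)/Q) = (Z/nZ)* is the class of p, so its order is ord_88(53), the smallest k >= 1 with 53^k = 1 mod 88.
n = 88 = 2^3 * 11, phi(88) = 40; the order divides phi(n).
Divisors of 40: 1, 2, 4, 5, 8, 10, 20, 40
Repeated squaring mod 88: 53^1 = 53, 53^2 = 81, 53^4 = 49, 53^8 = 25, 53^16 = 9, 53^32 = 81
Test divisors in increasing order:
  k=1: 53^1 = 53 mod 88
  k=2: 53^2 = 81 mod 88
  k=4: 53^4 = 49 mod 88
  k=5: 53^5 = 49 * 53 = 45 mod 88
  k=8: 53^8 = 25 mod 88
  k=10: 53^10 = 25 * 81 = 1 mod 88  <- first divisor giving 1
Order = 10

10


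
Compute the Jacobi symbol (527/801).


Compute (527/801) via quadratic reciprocity:
  reciprocity: (527/801) -> +(801/527)
  reduce: (274/527)
  pull out 2: (2/527) = +1  (since 527 mod 8 = 7)
  reciprocity: (137/527) -> +(527/137)
  reduce: (116/137)
  pull out 2: (2/137) = +1  (since 137 mod 8 = 1)
  pull out 2: (2/137) = +1  (since 137 mod 8 = 1)
  reciprocity: (29/137) -> +(137/29)
  reduce: (21/29)
  reciprocity: (21/29) -> +(29/21)
  reduce: (8/21)
  pull out 2: (2/21) = -1  (since 21 mod 8 = 5)
  pull out 2: (2/21) = -1  (since 21 mod 8 = 5)
  pull out 2: (2/21) = -1  (since 21 mod 8 = 5)
  (1/21) = 1
Product of signs = -1

-1


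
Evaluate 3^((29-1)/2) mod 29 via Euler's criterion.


p = 29 is prime and the exponent is (p-1)/2 = 14, so by Euler's criterion 3^14 = (3/29) = +1 or -1 mod 29.
Compute by square-and-multiply:
  14 = 8 + 4 + 2 (binary 1110)
  Repeated squaring mod 29: 3^1 = 3, 3^2 = 9, 3^4 = 23, 3^8 = 7
  3^14 = 3^8 * 3^4 * 3^2 = 7 * 23 * 9 mod 29
    7 * 23 = 161 = 16 mod 29
    16 * 9 = 144 = 28 mod 29
  3^14 = 28 mod 29
Result 28 = p - 1 = -1 mod 29: 3 is a quadratic non-residue mod 29. As a residue in [0, p-1] the value is 28.
3^14 mod 29 = 28

28


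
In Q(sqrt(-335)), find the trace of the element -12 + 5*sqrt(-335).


Tr(a + b*sqrt(d)) = (a + b*sqrt(d)) + (a - b*sqrt(d)) = 2a
= 2 * (-12)
= -24

-24


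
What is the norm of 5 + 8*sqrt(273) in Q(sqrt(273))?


N(a + b*sqrt(d)) = a^2 - d*b^2
= (5)^2 - (273)*(8)^2
= 25 - 17472
= -17447

-17447


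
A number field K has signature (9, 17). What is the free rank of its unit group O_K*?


By Dirichlet's unit theorem:
rank = r1 + r2 - 1
= 9 + 17 - 1
= 25

25


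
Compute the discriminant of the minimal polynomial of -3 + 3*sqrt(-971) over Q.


The element -3 + 3*sqrt(-971) has minimal polynomial:
x^2 + 6*x + 8748
Discriminant = (6)^2 - 4*(8748)
= 36 - 34992
= -34956

-34956


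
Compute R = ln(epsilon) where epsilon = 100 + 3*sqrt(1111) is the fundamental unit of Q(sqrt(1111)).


epsilon = 100 + 3*sqrt(1111)
= 199.9950
R = ln(199.9950)
= 5.2983

5.2983


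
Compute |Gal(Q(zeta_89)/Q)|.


|Gal(Q(zeta_89)/Q)| = phi(89)
= 88

88


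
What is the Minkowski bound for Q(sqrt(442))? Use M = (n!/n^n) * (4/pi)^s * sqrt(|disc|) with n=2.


d = 442, d mod 4 = 2, so disc(K) = 4d = 1768; |disc(K)| = 1768
Real quadratic field, so n = 2, s = r2 = 0, r1 = 2
M = (n!/n^n) * (4/pi)^s * sqrt(|disc(K)|) = (2!/2^2) * (4/pi)^0 * sqrt(1768)
= 0.5 * 1.000000 * 42.047592
= 21.0238

21.0238


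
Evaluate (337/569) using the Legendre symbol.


p = 569 is prime, so compute (337/569) with the reciprocity algorithm (Jacobi-symbol steps: pull out 2s via (2/n), flip via reciprocity, reduce):
  reciprocity: (337/569) -> +(569/337)
  reduce: (232/337)
  pull out 2: (2/337) = +1  (since 337 mod 8 = 1)
  pull out 2: (2/337) = +1  (since 337 mod 8 = 1)
  pull out 2: (2/337) = +1  (since 337 mod 8 = 1)
  reciprocity: (29/337) -> +(337/29)
  reduce: (18/29)
  pull out 2: (2/29) = -1  (since 29 mod 8 = 5)
  reciprocity: (9/29) -> +(29/9)
  reduce: (2/9)
  pull out 2: (2/9) = +1  (since 9 mod 8 = 1)
  (1/9) = 1
Product of signs = -1
(337/569) = -1

-1


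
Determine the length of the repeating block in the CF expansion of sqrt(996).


Run the CF algorithm for sqrt(996).
a_0 = floor(sqrt(996)) = 31; set m_0=0, q_0=1.
Recurrence: m' = q*a - m,  q' = (d - m'^2)/q,  a' = floor((a_0 + m')/q').
  step 1: m=31, q=35, a=1
  step 2: m=4, q=28, a=1
  step 3: m=24, q=15, a=3
  step 4: m=21, q=37, a=1
  step 5: m=16, q=20, a=2
  step 6: m=24, q=21, a=2
  step 7: m=18, q=32, a=1
  step 8: m=14, q=25, a=1
  step 9: m=11, q=35, a=1
  step 10: m=24, q=12, a=4
  step 11: m=24, q=35, a=1
  step 12: m=11, q=25, a=1
  step 13: m=14, q=32, a=1
  step 14: m=18, q=21, a=2
  step 15: m=24, q=20, a=2
  step 16: m=16, q=37, a=1
  step 17: m=21, q=15, a=3
  step 18: m=24, q=28, a=1
  step 19: m=4, q=35, a=1
  step 20: m=31, q=1, a=62
a_20 = 2*a_0 = 62, so the period closes here.
sqrt(996) = [31; 1, 1, 3, 1, 2, 2, 1, 1, 1, 4, 1, 1, 1, 2, 2, 1, 3, 1, 1, 62]
Period length = 20

20


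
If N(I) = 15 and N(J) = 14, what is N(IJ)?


N(IJ) = N(I) * N(J)
= 15 * 14
= 210

210


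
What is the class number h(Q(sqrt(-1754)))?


K = Q(sqrt(-1754)). d mod 4 = 2, so D = disc(K) = 4d = -7016
h(K) equals the number of primitive reduced positive-definite forms (a, b, c) = a*x^2 + b*x*y + c*y^2 with b^2 - 4ac = D,
where reduced means |b| <= a <= c, with b >= 0 whenever |b| = a or a = c, and primitive means gcd(a, b, c) = 1.
Reduced forces 3a^2 <= |D| = 7016, so 1 <= a <= 48; b must have the parity of D, and c = (b^2 - D)/(4a) must be an integer >= a.
Enumerate a = 1..48, b in [-a, a]:
  a=1: (1, 0, 1754)  [1]
  a=2: (2, 0, 877)  [1]
  a=3: (3, -2, 585), (3, 2, 585)  [2]
  a=4: none
  a=5: (5, -2, 351), (5, 2, 351)  [2]
  a=6: (6, -4, 293), (6, 4, 293)  [2]
  a=7..8: none
  a=9: (9, -2, 195), (9, 2, 195)  [2]
  a=10: (10, -8, 177), (10, 8, 177)  [2]
  a=11..12: none
  a=13: (13, -2, 135), (13, 2, 135)  [2]
  a=14: none
  a=15: (15, -8, 118), (15, -2, 117), (15, 2, 117), (15, 8, 118)  [4]
  a=16..17: none
  a=18: (18, -16, 101), (18, 16, 101)  [2]
  a=19..24: none
  a=25: (25, -22, 75), (25, 22, 75)  [2]
  a=26: (26, -24, 73), (26, 24, 73)  [2]
  a=27: (27, -2, 65), (27, 2, 65)  [2]
  a=28..29: none
  a=30: (30, -28, 65), (30, -8, 59), (30, 8, 59), (30, 28, 65)  [4]
  a=31..38: none
  a=39: (39, -28, 50), (39, -2, 45), (39, 2, 45), (39, 28, 50)  [4]
  a=40: none
  a=41: (41, -6, 43), (41, 6, 43)  [2]
  a=42..44: none
  a=45: (45, -38, 47), (45, 38, 47)  [2]
  a=46..48: none
Total reduced forms: 1 + 1 + 2 + 2 + 2 + 2 + 2 + 2 + 4 + 2 + 2 + 2 + 2 + 4 + 4 + 2 + 2 = 38
h = 38

38


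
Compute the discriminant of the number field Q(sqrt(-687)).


For K = Q(sqrt(d)) with d squarefree: disc(K) = d if d = 1 mod 4, and disc(K) = 4d if d = 2 or 3 mod 4.
Here d = -687, and d mod 4 = 1.
d = 1 mod 4 (O_K = Z[(1+sqrt(d))/2]), so disc(K) = d = -687

-687


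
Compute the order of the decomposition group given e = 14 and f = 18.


|D_P| = e * f
= 14 * 18
= 252

252


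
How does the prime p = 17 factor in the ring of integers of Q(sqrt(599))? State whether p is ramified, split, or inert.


K = Q(sqrt(599)). Since d mod 4 = 3, disc(K) = 2396.
Check p | disc: 2396 mod 17 = 16.
p does not divide disc. Compute Legendre symbol (d/p):
4^((17-1)/2) mod 17 = 1
(d/p) = 1, so p splits: (p) = P*P' with e=1, f=1, g=2.
Therefore p is split.

split


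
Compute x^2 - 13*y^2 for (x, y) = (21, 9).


x^2 - d*y^2
= 21^2 - 13*9^2
= 441 - 1053
= -612

-612


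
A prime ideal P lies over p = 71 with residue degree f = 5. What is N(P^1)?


N(P^a) = p^(a*f)
= 71^(1*5)
= 71^5
= 1804229351

1804229351


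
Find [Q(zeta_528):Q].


The degree equals Euler's totient phi(528).
528 = 2^4 * 3 * 11
phi(528) = 160

160


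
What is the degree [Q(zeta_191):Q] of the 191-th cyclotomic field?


The degree equals Euler's totient phi(191).
191 = 191
phi(191) = 190

190


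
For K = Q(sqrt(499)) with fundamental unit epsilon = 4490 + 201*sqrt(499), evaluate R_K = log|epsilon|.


epsilon = 4490 + 201*sqrt(499)
= 8979.9999
R = ln(8979.9999)
= 9.1028

9.1028


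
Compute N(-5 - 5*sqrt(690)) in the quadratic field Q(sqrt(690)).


N(a + b*sqrt(d)) = a^2 - d*b^2
= (-5)^2 - (690)*(-5)^2
= 25 - 17250
= -17225

-17225


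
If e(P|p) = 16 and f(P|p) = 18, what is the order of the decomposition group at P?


|D_P| = e * f
= 16 * 18
= 288

288


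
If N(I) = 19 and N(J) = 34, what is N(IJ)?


N(IJ) = N(I) * N(J)
= 19 * 34
= 646

646


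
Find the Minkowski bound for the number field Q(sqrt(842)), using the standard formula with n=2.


d = 842, d mod 4 = 2, so disc(K) = 4d = 3368; |disc(K)| = 3368
Real quadratic field, so n = 2, s = r2 = 0, r1 = 2
M = (n!/n^n) * (4/pi)^s * sqrt(|disc(K)|) = (2!/2^2) * (4/pi)^0 * sqrt(3368)
= 0.5 * 1.000000 * 58.034473
= 29.0172

29.0172


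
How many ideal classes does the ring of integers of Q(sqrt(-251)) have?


K = Q(sqrt(-251)). d mod 4 = 1, so D = disc(K) = d = -251
h(K) equals the number of primitive reduced positive-definite forms (a, b, c) = a*x^2 + b*x*y + c*y^2 with b^2 - 4ac = D,
where reduced means |b| <= a <= c, with b >= 0 whenever |b| = a or a = c, and primitive means gcd(a, b, c) = 1.
Reduced forces 3a^2 <= |D| = 251, so 1 <= a <= 9; b must have the parity of D, and c = (b^2 - D)/(4a) must be an integer >= a.
Enumerate a = 1..9, b in [-a, a]:
  a=1: (1, 1, 63)  [1]
  a=2: none
  a=3: (3, -1, 21), (3, 1, 21)  [2]
  a=4: none
  a=5: (5, -3, 13), (5, 3, 13)  [2]
  a=6: none
  a=7: (7, -1, 9), (7, 1, 9)  [2]
  a=8..9: none
Total reduced forms: 1 + 2 + 2 + 2 = 7
h = 7

7


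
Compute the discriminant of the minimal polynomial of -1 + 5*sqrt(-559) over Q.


The element -1 + 5*sqrt(-559) has minimal polynomial:
x^2 + 2*x + 13976
Discriminant = (2)^2 - 4*(13976)
= 4 - 55904
= -55900

-55900


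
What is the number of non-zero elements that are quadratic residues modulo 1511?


For prime p, the number of non-zero quadratic residues is (p-1)/2.
= (1511-1)/2
= 755

755


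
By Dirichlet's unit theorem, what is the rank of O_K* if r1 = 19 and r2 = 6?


By Dirichlet's unit theorem:
rank = r1 + r2 - 1
= 19 + 6 - 1
= 24

24


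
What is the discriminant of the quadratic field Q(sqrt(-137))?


For K = Q(sqrt(d)) with d squarefree: disc(K) = d if d = 1 mod 4, and disc(K) = 4d if d = 2 or 3 mod 4.
Here d = -137, and d mod 4 = 3.
d = 3 mod 4, not 1 (O_K = Z[sqrt(d)]), so disc(K) = 4d = 4 * (-137) = -548

-548


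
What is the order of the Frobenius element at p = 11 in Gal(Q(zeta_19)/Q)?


The Frobenius at p in Gal(Q(zeta_n)/Q) = (Z/nZ)* is the class of p, so its order is ord_19(11), the smallest k >= 1 with 11^k = 1 mod 19.
n = 19 = 19, phi(19) = 18; the order divides phi(n).
Divisors of 18: 1, 2, 3, 6, 9, 18
Repeated squaring mod 19: 11^1 = 11, 11^2 = 7, 11^4 = 11, 11^8 = 7, 11^16 = 11
Test divisors in increasing order:
  k=1: 11^1 = 11 mod 19
  k=2: 11^2 = 7 mod 19
  k=3: 11^3 = 7 * 11 = 1 mod 19  <- first divisor giving 1
Order = 3

3


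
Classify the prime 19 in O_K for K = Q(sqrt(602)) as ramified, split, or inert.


K = Q(sqrt(602)). Since d mod 4 = 2, disc(K) = 2408.
Check p | disc: 2408 mod 19 = 14.
p does not divide disc. Compute Legendre symbol (d/p):
13^((19-1)/2) mod 19 = -1
(d/p) = -1, so p is inert: (p) stays prime with e=1, f=2, g=1.
Therefore p is inert.

inert


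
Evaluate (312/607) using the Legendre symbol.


p = 607 is prime, so compute (312/607) with the reciprocity algorithm (Jacobi-symbol steps: pull out 2s via (2/n), flip via reciprocity, reduce):
  pull out 2: (2/607) = +1  (since 607 mod 8 = 7)
  pull out 2: (2/607) = +1  (since 607 mod 8 = 7)
  pull out 2: (2/607) = +1  (since 607 mod 8 = 7)
  reciprocity: (39/607) -> -(607/39)
  reduce: (22/39)
  pull out 2: (2/39) = +1  (since 39 mod 8 = 7)
  reciprocity: (11/39) -> -(39/11)
  reduce: (6/11)
  pull out 2: (2/11) = -1  (since 11 mod 8 = 3)
  reciprocity: (3/11) -> -(11/3)
  reduce: (2/3)
  pull out 2: (2/3) = -1  (since 3 mod 8 = 3)
  (1/3) = 1
Product of signs = -1
(312/607) = -1

-1


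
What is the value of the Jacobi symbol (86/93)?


Compute (86/93) via quadratic reciprocity:
  pull out 2: (2/93) = -1  (since 93 mod 8 = 5)
  reciprocity: (43/93) -> +(93/43)
  reduce: (7/43)
  reciprocity: (7/43) -> -(43/7)
  reduce: (1/7)
  (1/7) = 1
Product of signs = 1

1


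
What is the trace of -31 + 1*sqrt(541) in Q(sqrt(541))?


Tr(a + b*sqrt(d)) = (a + b*sqrt(d)) + (a - b*sqrt(d)) = 2a
= 2 * (-31)
= -62

-62


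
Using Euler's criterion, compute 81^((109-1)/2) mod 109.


p = 109 is prime and the exponent is (p-1)/2 = 54, so by Euler's criterion 81^54 = (81/109) = +1 or -1 mod 109.
Compute by square-and-multiply:
  54 = 32 + 16 + 4 + 2 (binary 110110)
  Repeated squaring mod 109: 81^1 = 81, 81^2 = 21, 81^4 = 5, 81^8 = 25, 81^16 = 80, 81^32 = 78
  81^54 = 81^32 * 81^16 * 81^4 * 81^2 = 78 * 80 * 5 * 21 mod 109
    78 * 80 = 6240 = 27 mod 109
    27 * 5 = 135 = 26 mod 109
    26 * 21 = 546 = 1 mod 109
  81^54 = 1 mod 109
Result 1: 81 is a quadratic residue mod 109.
81^54 mod 109 = 1

1


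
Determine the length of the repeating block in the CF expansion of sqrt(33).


Run the CF algorithm for sqrt(33).
a_0 = floor(sqrt(33)) = 5; set m_0=0, q_0=1.
Recurrence: m' = q*a - m,  q' = (d - m'^2)/q,  a' = floor((a_0 + m')/q').
  step 1: m=5, q=8, a=1
  step 2: m=3, q=3, a=2
  step 3: m=3, q=8, a=1
  step 4: m=5, q=1, a=10
a_4 = 2*a_0 = 10, so the period closes here.
sqrt(33) = [5; 1, 2, 1, 10]
Period length = 4

4


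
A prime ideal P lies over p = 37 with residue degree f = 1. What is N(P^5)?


N(P^a) = p^(a*f)
= 37^(5*1)
= 37^5
= 69343957

69343957


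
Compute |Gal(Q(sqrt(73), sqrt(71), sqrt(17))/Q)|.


The 3 square roots of distinct primes are multiplicatively independent over Q,
so [K:Q] = 2^3 and Gal(K/Q) is isomorphic to (Z/2Z)^3.
|Gal| = 2^3 = 8

8


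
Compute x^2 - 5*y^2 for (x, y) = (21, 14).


x^2 - d*y^2
= 21^2 - 5*14^2
= 441 - 980
= -539

-539


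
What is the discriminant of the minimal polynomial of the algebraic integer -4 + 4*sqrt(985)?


The element -4 + 4*sqrt(985) has minimal polynomial:
x^2 + 8*x - 15744
Discriminant = (8)^2 - 4*(-15744)
= 64 + 62976
= 63040

63040


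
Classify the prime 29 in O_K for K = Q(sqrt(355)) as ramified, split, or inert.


K = Q(sqrt(355)). Since d mod 4 = 3, disc(K) = 1420.
Check p | disc: 1420 mod 29 = 28.
p does not divide disc. Compute Legendre symbol (d/p):
7^((29-1)/2) mod 29 = 1
(d/p) = 1, so p splits: (p) = P*P' with e=1, f=1, g=2.
Therefore p is split.

split


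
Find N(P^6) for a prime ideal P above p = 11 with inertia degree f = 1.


N(P^a) = p^(a*f)
= 11^(6*1)
= 11^6
= 1771561

1771561


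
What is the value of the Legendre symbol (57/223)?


p = 223 is prime, so compute (57/223) with the reciprocity algorithm (Jacobi-symbol steps: pull out 2s via (2/n), flip via reciprocity, reduce):
  reciprocity: (57/223) -> +(223/57)
  reduce: (52/57)
  pull out 2: (2/57) = +1  (since 57 mod 8 = 1)
  pull out 2: (2/57) = +1  (since 57 mod 8 = 1)
  reciprocity: (13/57) -> +(57/13)
  reduce: (5/13)
  reciprocity: (5/13) -> +(13/5)
  reduce: (3/5)
  reciprocity: (3/5) -> +(5/3)
  reduce: (2/3)
  pull out 2: (2/3) = -1  (since 3 mod 8 = 3)
  (1/3) = 1
Product of signs = -1
(57/223) = -1

-1


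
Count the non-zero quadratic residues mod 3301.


For prime p, the number of non-zero quadratic residues is (p-1)/2.
= (3301-1)/2
= 1650

1650


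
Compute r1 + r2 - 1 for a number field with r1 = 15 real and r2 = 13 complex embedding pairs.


By Dirichlet's unit theorem:
rank = r1 + r2 - 1
= 15 + 13 - 1
= 27

27


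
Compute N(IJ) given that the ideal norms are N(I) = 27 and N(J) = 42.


N(IJ) = N(I) * N(J)
= 27 * 42
= 1134

1134


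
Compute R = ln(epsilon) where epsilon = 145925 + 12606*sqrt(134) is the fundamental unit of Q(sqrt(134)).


epsilon = 145925 + 12606*sqrt(134)
= 291850.0000
R = ln(291850.0000)
= 12.5840

12.5840


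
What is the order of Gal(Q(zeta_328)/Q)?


|Gal(Q(zeta_328)/Q)| = phi(328)
= 160

160


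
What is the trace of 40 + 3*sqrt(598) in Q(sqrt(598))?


Tr(a + b*sqrt(d)) = (a + b*sqrt(d)) + (a - b*sqrt(d)) = 2a
= 2 * (40)
= 80

80


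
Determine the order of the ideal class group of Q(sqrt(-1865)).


K = Q(sqrt(-1865)). d mod 4 = 3, so D = disc(K) = 4d = -7460
h(K) equals the number of primitive reduced positive-definite forms (a, b, c) = a*x^2 + b*x*y + c*y^2 with b^2 - 4ac = D,
where reduced means |b| <= a <= c, with b >= 0 whenever |b| = a or a = c, and primitive means gcd(a, b, c) = 1.
Reduced forces 3a^2 <= |D| = 7460, so 1 <= a <= 49; b must have the parity of D, and c = (b^2 - D)/(4a) must be an integer >= a.
Enumerate a = 1..49, b in [-a, a]:
  a=1: (1, 0, 1865)  [1]
  a=2: (2, 2, 933)  [1]
  a=3: (3, -2, 622), (3, 2, 622)  [2]
  a=4: none
  a=5: (5, 0, 373)  [1]
  a=6: (6, -2, 311), (6, 2, 311)  [2]
  a=7: (7, -4, 267), (7, 4, 267)  [2]
  a=8: none
  a=9: (9, -8, 209), (9, 8, 209)  [2]
  a=10: (10, 10, 189)  [1]
  a=11: (11, -8, 171), (11, 8, 171)  [2]
  a=12..13: none
  a=14: (14, -10, 135), (14, 10, 135)  [2]
  a=15: (15, -10, 126), (15, 10, 126)  [2]
  a=16..17: none
  a=18: (18, -10, 105), (18, 10, 105)  [2]
  a=19: (19, -8, 99), (19, 8, 99)  [2]
  a=20: none
  a=21: (21, -10, 90), (21, -4, 89), (21, 4, 89), (21, 10, 90)  [4]
  a=22: (22, -14, 87), (22, 14, 87)  [2]
  a=23..26: none
  a=27: (27, -10, 70), (27, 10, 70)  [2]
  a=28: none
  a=29: (29, -14, 66), (29, 14, 66)  [2]
  a=30: (30, -10, 63), (30, 10, 63)  [2]
  a=31..32: none
  a=33: (33, -14, 58), (33, -8, 57), (33, 8, 57), (33, 14, 58)  [4]
  a=34: none
  a=35: (35, -10, 54), (35, 10, 54)  [2]
  a=36..37: none
  a=38: (38, -30, 55), (38, 30, 55)  [2]
  a=39..40: none
  a=41: (41, -24, 49), (41, 24, 49)  [2]
  a=42: (42, -38, 53), (42, -10, 45), (42, 10, 45), (42, 38, 53)  [4]
  a=43..49: none
Total reduced forms: 1 + 1 + 2 + 1 + 2 + 2 + 2 + 1 + 2 + 2 + 2 + 2 + 2 + 4 + 2 + 2 + 2 + 2 + 4 + 2 + 2 + 2 + 4 = 48
h = 48

48


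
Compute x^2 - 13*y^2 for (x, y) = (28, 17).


x^2 - d*y^2
= 28^2 - 13*17^2
= 784 - 3757
= -2973

-2973


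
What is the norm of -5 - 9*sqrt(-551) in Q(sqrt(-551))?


N(a + b*sqrt(d)) = a^2 - d*b^2
= (-5)^2 - (-551)*(-9)^2
= 25 + 44631
= 44656

44656


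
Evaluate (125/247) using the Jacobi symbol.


Compute (125/247) via quadratic reciprocity:
  reciprocity: (125/247) -> +(247/125)
  reduce: (122/125)
  pull out 2: (2/125) = -1  (since 125 mod 8 = 5)
  reciprocity: (61/125) -> +(125/61)
  reduce: (3/61)
  reciprocity: (3/61) -> +(61/3)
  reduce: (1/3)
  (1/3) = 1
Product of signs = -1

-1


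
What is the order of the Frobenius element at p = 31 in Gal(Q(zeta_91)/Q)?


The Frobenius at p in Gal(Q(zeta_n)/Q) = (Z/nZ)* is the class of p, so its order is ord_91(31), the smallest k >= 1 with 31^k = 1 mod 91.
n = 91 = 7 * 13, phi(91) = 72; the order divides phi(n).
Divisors of 72: 1, 2, 3, 4, 6, 8, 9, 12, 18, 24, 36, 72
Repeated squaring mod 91: 31^1 = 31, 31^2 = 51, 31^4 = 53, 31^8 = 79, 31^16 = 53, 31^32 = 79, 31^64 = 53
Test divisors in increasing order:
  k=1: 31^1 = 31 mod 91
  k=2: 31^2 = 51 mod 91
  k=3: 31^3 = 51 * 31 = 34 mod 91
  k=4: 31^4 = 53 mod 91
  k=6: 31^6 = 53 * 51 = 64 mod 91
  k=8: 31^8 = 79 mod 91
  k=9: 31^9 = 79 * 31 = 83 mod 91
  k=12: 31^12 = 79 * 53 = 1 mod 91  <- first divisor giving 1
Order = 12

12


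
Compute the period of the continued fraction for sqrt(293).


Run the CF algorithm for sqrt(293).
a_0 = floor(sqrt(293)) = 17; set m_0=0, q_0=1.
Recurrence: m' = q*a - m,  q' = (d - m'^2)/q,  a' = floor((a_0 + m')/q').
  step 1: m=17, q=4, a=8
  step 2: m=15, q=17, a=1
  step 3: m=2, q=17, a=1
  step 4: m=15, q=4, a=8
  step 5: m=17, q=1, a=34
a_5 = 2*a_0 = 34, so the period closes here.
sqrt(293) = [17; 8, 1, 1, 8, 34]
Period length = 5

5


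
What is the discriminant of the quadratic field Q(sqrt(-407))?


For K = Q(sqrt(d)) with d squarefree: disc(K) = d if d = 1 mod 4, and disc(K) = 4d if d = 2 or 3 mod 4.
Here d = -407, and d mod 4 = 1.
d = 1 mod 4 (O_K = Z[(1+sqrt(d))/2]), so disc(K) = d = -407

-407


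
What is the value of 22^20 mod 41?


p = 41 is prime and the exponent is (p-1)/2 = 20, so by Euler's criterion 22^20 = (22/41) = +1 or -1 mod 41.
Compute by square-and-multiply:
  20 = 16 + 4 (binary 10100)
  Repeated squaring mod 41: 22^1 = 22, 22^2 = 33, 22^4 = 23, 22^8 = 37, 22^16 = 16
  22^20 = 22^16 * 22^4 = 16 * 23 mod 41
    16 * 23 = 368 = 40 mod 41
  22^20 = 40 mod 41
Result 40 = p - 1 = -1 mod 41: 22 is a quadratic non-residue mod 41. As a residue in [0, p-1] the value is 40.
22^20 mod 41 = 40

40


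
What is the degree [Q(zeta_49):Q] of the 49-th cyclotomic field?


The degree equals Euler's totient phi(49).
49 = 7^2
phi(49) = 42

42


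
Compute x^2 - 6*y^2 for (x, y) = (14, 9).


x^2 - d*y^2
= 14^2 - 6*9^2
= 196 - 486
= -290

-290


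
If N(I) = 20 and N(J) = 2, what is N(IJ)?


N(IJ) = N(I) * N(J)
= 20 * 2
= 40

40


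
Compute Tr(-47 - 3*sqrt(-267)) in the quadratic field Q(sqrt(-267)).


Tr(a + b*sqrt(d)) = (a + b*sqrt(d)) + (a - b*sqrt(d)) = 2a
= 2 * (-47)
= -94

-94


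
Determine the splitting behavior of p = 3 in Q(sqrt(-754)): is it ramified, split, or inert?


K = Q(sqrt(-754)). Since d mod 4 = 2, disc(K) = -3016.
Check p | disc: -3016 mod 3 = 2.
p does not divide disc. Compute Legendre symbol (d/p):
2^((3-1)/2) mod 3 = -1
(d/p) = -1, so p is inert: (p) stays prime with e=1, f=2, g=1.
Therefore p is inert.

inert


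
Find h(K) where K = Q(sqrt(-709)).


K = Q(sqrt(-709)). d mod 4 = 3, so D = disc(K) = 4d = -2836
h(K) equals the number of primitive reduced positive-definite forms (a, b, c) = a*x^2 + b*x*y + c*y^2 with b^2 - 4ac = D,
where reduced means |b| <= a <= c, with b >= 0 whenever |b| = a or a = c, and primitive means gcd(a, b, c) = 1.
Reduced forces 3a^2 <= |D| = 2836, so 1 <= a <= 30; b must have the parity of D, and c = (b^2 - D)/(4a) must be an integer >= a.
Enumerate a = 1..30, b in [-a, a]:
  a=1: (1, 0, 709)  [1]
  a=2: (2, 2, 355)  [1]
  a=3..4: none
  a=5: (5, -2, 142), (5, 2, 142)  [2]
  a=6..9: none
  a=10: (10, -2, 71), (10, 2, 71)  [2]
  a=11..22: none
  a=23: (23, -4, 31), (23, 4, 31)  [2]
  a=24: none
  a=25: (25, -8, 29), (25, 8, 29)  [2]
  a=26..30: none
Total reduced forms: 1 + 1 + 2 + 2 + 2 + 2 = 10
h = 10

10


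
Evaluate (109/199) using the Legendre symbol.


p = 199 is prime, so compute (109/199) with the reciprocity algorithm (Jacobi-symbol steps: pull out 2s via (2/n), flip via reciprocity, reduce):
  reciprocity: (109/199) -> +(199/109)
  reduce: (90/109)
  pull out 2: (2/109) = -1  (since 109 mod 8 = 5)
  reciprocity: (45/109) -> +(109/45)
  reduce: (19/45)
  reciprocity: (19/45) -> +(45/19)
  reduce: (7/19)
  reciprocity: (7/19) -> -(19/7)
  reduce: (5/7)
  reciprocity: (5/7) -> +(7/5)
  reduce: (2/5)
  pull out 2: (2/5) = -1  (since 5 mod 8 = 5)
  (1/5) = 1
Product of signs = -1
(109/199) = -1

-1


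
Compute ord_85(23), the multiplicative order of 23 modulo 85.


We want ord_85(23), the smallest k >= 1 with 23^k = 1 mod 85.
n = 85 = 5 * 17, phi(85) = 64; the order divides phi(n).
Divisors of 64: 1, 2, 4, 8, 16, 32, 64
Repeated squaring mod 85: 23^1 = 23, 23^2 = 19, 23^4 = 21, 23^8 = 16, 23^16 = 1, 23^32 = 1, 23^64 = 1
Test divisors in increasing order:
  k=1: 23^1 = 23 mod 85
  k=2: 23^2 = 19 mod 85
  k=4: 23^4 = 21 mod 85
  k=8: 23^8 = 16 mod 85
  k=16: 23^16 = 1 mod 85  <- first divisor giving 1
Order = 16

16


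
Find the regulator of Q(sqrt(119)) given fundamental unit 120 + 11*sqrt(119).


epsilon = 120 + 11*sqrt(119)
= 239.9958
R = ln(239.9958)
= 5.4806

5.4806


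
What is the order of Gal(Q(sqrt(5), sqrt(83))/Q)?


The 2 square roots of distinct primes are multiplicatively independent over Q,
so [K:Q] = 2^2 and Gal(K/Q) is isomorphic to (Z/2Z)^2.
|Gal| = 2^2 = 4

4


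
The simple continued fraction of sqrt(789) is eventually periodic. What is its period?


Run the CF algorithm for sqrt(789).
a_0 = floor(sqrt(789)) = 28; set m_0=0, q_0=1.
Recurrence: m' = q*a - m,  q' = (d - m'^2)/q,  a' = floor((a_0 + m')/q').
  step 1: m=28, q=5, a=11
  step 2: m=27, q=12, a=4
  step 3: m=21, q=29, a=1
  step 4: m=8, q=25, a=1
  step 5: m=17, q=20, a=2
  step 6: m=23, q=13, a=3
  step 7: m=16, q=41, a=1
  step 8: m=25, q=4, a=13
  step 9: m=27, q=15, a=3
  step 10: m=18, q=31, a=1
  step 11: m=13, q=20, a=2
  step 12: m=27, q=3, a=18
  step 13: m=27, q=20, a=2
  step 14: m=13, q=31, a=1
  step 15: m=18, q=15, a=3
  step 16: m=27, q=4, a=13
  step 17: m=25, q=41, a=1
  step 18: m=16, q=13, a=3
  step 19: m=23, q=20, a=2
  step 20: m=17, q=25, a=1
  step 21: m=8, q=29, a=1
  step 22: m=21, q=12, a=4
  step 23: m=27, q=5, a=11
  step 24: m=28, q=1, a=56
a_24 = 2*a_0 = 56, so the period closes here.
sqrt(789) = [28; 11, 4, 1, 1, 2, 3, 1, 13, 3, 1, 2, 18, 2, 1, 3, 13, 1, 3, 2, 1, 1, 4, 11, 56]
Period length = 24

24


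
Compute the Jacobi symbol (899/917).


Compute (899/917) via quadratic reciprocity:
  reciprocity: (899/917) -> +(917/899)
  reduce: (18/899)
  pull out 2: (2/899) = -1  (since 899 mod 8 = 3)
  reciprocity: (9/899) -> +(899/9)
  reduce: (8/9)
  pull out 2: (2/9) = +1  (since 9 mod 8 = 1)
  pull out 2: (2/9) = +1  (since 9 mod 8 = 1)
  pull out 2: (2/9) = +1  (since 9 mod 8 = 1)
  (1/9) = 1
Product of signs = -1

-1


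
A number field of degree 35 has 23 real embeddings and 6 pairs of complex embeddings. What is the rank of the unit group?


By Dirichlet's unit theorem:
rank = r1 + r2 - 1
= 23 + 6 - 1
= 28

28


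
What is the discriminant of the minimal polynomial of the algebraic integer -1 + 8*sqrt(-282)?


The element -1 + 8*sqrt(-282) has minimal polynomial:
x^2 + 2*x + 18049
Discriminant = (2)^2 - 4*(18049)
= 4 - 72196
= -72192

-72192


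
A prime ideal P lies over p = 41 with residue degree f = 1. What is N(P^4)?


N(P^a) = p^(a*f)
= 41^(4*1)
= 41^4
= 2825761

2825761


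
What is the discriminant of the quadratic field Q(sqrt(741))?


For K = Q(sqrt(d)) with d squarefree: disc(K) = d if d = 1 mod 4, and disc(K) = 4d if d = 2 or 3 mod 4.
Here d = 741, and d mod 4 = 1.
d = 1 mod 4 (O_K = Z[(1+sqrt(d))/2]), so disc(K) = d = 741

741


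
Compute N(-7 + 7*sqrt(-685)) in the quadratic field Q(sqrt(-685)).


N(a + b*sqrt(d)) = a^2 - d*b^2
= (-7)^2 - (-685)*(7)^2
= 49 + 33565
= 33614

33614


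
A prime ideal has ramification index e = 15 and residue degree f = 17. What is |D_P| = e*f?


|D_P| = e * f
= 15 * 17
= 255

255


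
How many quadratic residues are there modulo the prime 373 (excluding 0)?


For prime p, the number of non-zero quadratic residues is (p-1)/2.
= (373-1)/2
= 186

186


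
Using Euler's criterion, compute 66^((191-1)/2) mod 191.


p = 191 is prime and the exponent is (p-1)/2 = 95, so by Euler's criterion 66^95 = (66/191) = +1 or -1 mod 191.
Compute by square-and-multiply:
  95 = 64 + 16 + 8 + 4 + 2 + 1 (binary 1011111)
  Repeated squaring mod 191: 66^1 = 66, 66^2 = 154, 66^4 = 32, 66^8 = 69, 66^16 = 177, 66^32 = 5, 66^64 = 25
  66^95 = 66^64 * 66^16 * 66^8 * 66^4 * 66^2 * 66^1 = 25 * 177 * 69 * 32 * 154 * 66 mod 191
    25 * 177 = 4425 = 32 mod 191
    32 * 69 = 2208 = 107 mod 191
    107 * 32 = 3424 = 177 mod 191
    177 * 154 = 27258 = 136 mod 191
    136 * 66 = 8976 = 190 mod 191
  66^95 = 190 mod 191
Result 190 = p - 1 = -1 mod 191: 66 is a quadratic non-residue mod 191. As a residue in [0, p-1] the value is 190.
66^95 mod 191 = 190

190


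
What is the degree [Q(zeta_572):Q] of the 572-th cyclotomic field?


The degree equals Euler's totient phi(572).
572 = 2^2 * 11 * 13
phi(572) = 240

240


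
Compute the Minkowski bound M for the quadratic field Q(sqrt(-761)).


d = -761, d mod 4 = 3, so disc(K) = 4d = -3044; |disc(K)| = 3044
Imaginary quadratic field, so n = 2, s = r2 = 1, r1 = 0
M = (n!/n^n) * (4/pi)^s * sqrt(|disc(K)|) = (2!/2^2) * (4/pi)^1 * sqrt(3044)
= 0.5 * 1.273240 * 55.172457
= 35.1239

35.1239


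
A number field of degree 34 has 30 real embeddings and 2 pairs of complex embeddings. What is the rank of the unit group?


By Dirichlet's unit theorem:
rank = r1 + r2 - 1
= 30 + 2 - 1
= 31

31


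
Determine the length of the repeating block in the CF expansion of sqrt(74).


Run the CF algorithm for sqrt(74).
a_0 = floor(sqrt(74)) = 8; set m_0=0, q_0=1.
Recurrence: m' = q*a - m,  q' = (d - m'^2)/q,  a' = floor((a_0 + m')/q').
  step 1: m=8, q=10, a=1
  step 2: m=2, q=7, a=1
  step 3: m=5, q=7, a=1
  step 4: m=2, q=10, a=1
  step 5: m=8, q=1, a=16
a_5 = 2*a_0 = 16, so the period closes here.
sqrt(74) = [8; 1, 1, 1, 1, 16]
Period length = 5

5


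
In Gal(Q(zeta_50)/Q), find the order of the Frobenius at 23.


The Frobenius at p in Gal(Q(zeta_n)/Q) = (Z/nZ)* is the class of p, so its order is ord_50(23), the smallest k >= 1 with 23^k = 1 mod 50.
n = 50 = 2 * 5^2, phi(50) = 20; the order divides phi(n).
Divisors of 20: 1, 2, 4, 5, 10, 20
Repeated squaring mod 50: 23^1 = 23, 23^2 = 29, 23^4 = 41, 23^8 = 31, 23^16 = 11
Test divisors in increasing order:
  k=1: 23^1 = 23 mod 50
  k=2: 23^2 = 29 mod 50
  k=4: 23^4 = 41 mod 50
  k=5: 23^5 = 41 * 23 = 43 mod 50
  k=10: 23^10 = 31 * 29 = 49 mod 50
  k=20: 23^20 = 11 * 41 = 1 mod 50  <- first divisor giving 1
Order = 20

20


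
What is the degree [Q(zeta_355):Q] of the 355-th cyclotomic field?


The degree equals Euler's totient phi(355).
355 = 5 * 71
phi(355) = 280

280


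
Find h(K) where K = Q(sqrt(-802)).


K = Q(sqrt(-802)). d mod 4 = 2, so D = disc(K) = 4d = -3208
h(K) equals the number of primitive reduced positive-definite forms (a, b, c) = a*x^2 + b*x*y + c*y^2 with b^2 - 4ac = D,
where reduced means |b| <= a <= c, with b >= 0 whenever |b| = a or a = c, and primitive means gcd(a, b, c) = 1.
Reduced forces 3a^2 <= |D| = 3208, so 1 <= a <= 32; b must have the parity of D, and c = (b^2 - D)/(4a) must be an integer >= a.
Enumerate a = 1..32, b in [-a, a]:
  a=1: (1, 0, 802)  [1]
  a=2: (2, 0, 401)  [1]
  a=3..10: none
  a=11: (11, -2, 73), (11, 2, 73)  [2]
  a=12: none
  a=13: (13, -4, 62), (13, 4, 62)  [2]
  a=14..21: none
  a=22: (22, -20, 41), (22, 20, 41)  [2]
  a=23: (23, -14, 37), (23, 14, 37)  [2]
  a=24..25: none
  a=26: (26, -4, 31), (26, 4, 31)  [2]
  a=27..32: none
Total reduced forms: 1 + 1 + 2 + 2 + 2 + 2 + 2 = 12
h = 12

12


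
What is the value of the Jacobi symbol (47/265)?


Compute (47/265) via quadratic reciprocity:
  reciprocity: (47/265) -> +(265/47)
  reduce: (30/47)
  pull out 2: (2/47) = +1  (since 47 mod 8 = 7)
  reciprocity: (15/47) -> -(47/15)
  reduce: (2/15)
  pull out 2: (2/15) = +1  (since 15 mod 8 = 7)
  (1/15) = 1
Product of signs = -1

-1
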